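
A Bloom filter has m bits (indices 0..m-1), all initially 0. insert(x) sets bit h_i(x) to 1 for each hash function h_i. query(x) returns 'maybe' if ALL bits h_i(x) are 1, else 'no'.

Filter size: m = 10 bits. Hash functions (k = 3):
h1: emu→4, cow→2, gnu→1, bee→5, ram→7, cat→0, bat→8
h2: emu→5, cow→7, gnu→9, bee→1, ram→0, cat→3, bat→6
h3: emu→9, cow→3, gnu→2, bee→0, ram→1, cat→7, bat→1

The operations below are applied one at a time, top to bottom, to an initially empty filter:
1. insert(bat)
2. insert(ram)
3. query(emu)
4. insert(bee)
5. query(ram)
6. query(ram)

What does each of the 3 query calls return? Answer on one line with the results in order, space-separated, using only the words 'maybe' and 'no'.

Start: bits=0000000000
Op 1: insert bat -> sets bits 1 6 8 -> bits=0100001010
Op 2: insert ram -> sets bits 0 1 7 -> bits=1100001110
Op 3: query emu -> checks bit4=0, bit5=0, bit9=0 (has a 0) -> no
Op 4: insert bee -> sets bits 0 1 5 -> bits=1100011110
Op 5: query ram -> checks bit0=1, bit1=1, bit7=1 (all 1) -> maybe
Op 6: query ram -> checks bit0=1, bit1=1, bit7=1 (all 1) -> maybe
Query results in order: no maybe maybe

Answer: no maybe maybe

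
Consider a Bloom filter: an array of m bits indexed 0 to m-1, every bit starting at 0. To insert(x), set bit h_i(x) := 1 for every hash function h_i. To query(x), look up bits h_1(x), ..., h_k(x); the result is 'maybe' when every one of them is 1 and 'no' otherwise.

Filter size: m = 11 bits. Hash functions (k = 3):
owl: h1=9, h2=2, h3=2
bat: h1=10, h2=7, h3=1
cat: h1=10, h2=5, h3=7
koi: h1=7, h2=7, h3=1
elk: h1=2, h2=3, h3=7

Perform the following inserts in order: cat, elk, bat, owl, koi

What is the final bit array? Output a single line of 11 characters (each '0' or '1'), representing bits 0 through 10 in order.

Answer: 01110101011

Derivation:
Start: bits=00000000000
After insert 'cat': sets bits 5 7 10 -> bits=00000101001
After insert 'elk': sets bits 2 3 7 -> bits=00110101001
After insert 'bat': sets bits 1 7 10 -> bits=01110101001
After insert 'owl': sets bits 2 9 -> bits=01110101011
After insert 'koi': sets bits 1 7 -> bits=01110101011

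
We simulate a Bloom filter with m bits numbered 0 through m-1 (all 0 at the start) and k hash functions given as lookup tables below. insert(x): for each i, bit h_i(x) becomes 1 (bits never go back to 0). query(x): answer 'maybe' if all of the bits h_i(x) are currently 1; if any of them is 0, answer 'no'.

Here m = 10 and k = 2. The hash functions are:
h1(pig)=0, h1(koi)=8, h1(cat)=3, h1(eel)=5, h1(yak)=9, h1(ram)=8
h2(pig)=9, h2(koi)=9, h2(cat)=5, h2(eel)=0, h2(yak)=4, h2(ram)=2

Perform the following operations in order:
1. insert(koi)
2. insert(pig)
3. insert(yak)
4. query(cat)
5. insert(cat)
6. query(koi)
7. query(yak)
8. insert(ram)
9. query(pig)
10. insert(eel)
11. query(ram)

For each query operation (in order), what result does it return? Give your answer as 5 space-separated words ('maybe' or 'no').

Answer: no maybe maybe maybe maybe

Derivation:
Start: bits=0000000000
Op 1: insert koi -> sets bits 8 9 -> bits=0000000011
Op 2: insert pig -> sets bits 0 9 -> bits=1000000011
Op 3: insert yak -> sets bits 4 9 -> bits=1000100011
Op 4: query cat -> checks bit3=0, bit5=0 (has a 0) -> no
Op 5: insert cat -> sets bits 3 5 -> bits=1001110011
Op 6: query koi -> checks bit8=1, bit9=1 (all 1) -> maybe
Op 7: query yak -> checks bit4=1, bit9=1 (all 1) -> maybe
Op 8: insert ram -> sets bits 2 8 -> bits=1011110011
Op 9: query pig -> checks bit0=1, bit9=1 (all 1) -> maybe
Op 10: insert eel -> sets bits 0 5 -> bits=1011110011
Op 11: query ram -> checks bit2=1, bit8=1 (all 1) -> maybe
Query results in order: no maybe maybe maybe maybe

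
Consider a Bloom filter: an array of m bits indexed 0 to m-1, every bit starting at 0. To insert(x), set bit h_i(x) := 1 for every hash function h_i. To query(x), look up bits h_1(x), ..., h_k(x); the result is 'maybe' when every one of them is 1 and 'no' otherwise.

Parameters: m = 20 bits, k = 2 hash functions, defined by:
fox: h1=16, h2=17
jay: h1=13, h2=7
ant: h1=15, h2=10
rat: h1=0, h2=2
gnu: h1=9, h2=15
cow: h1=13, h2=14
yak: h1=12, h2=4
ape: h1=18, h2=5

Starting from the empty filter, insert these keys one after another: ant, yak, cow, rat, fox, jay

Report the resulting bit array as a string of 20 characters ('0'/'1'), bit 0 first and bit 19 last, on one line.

Start: bits=00000000000000000000
After insert 'ant': sets bits 10 15 -> bits=00000000001000010000
After insert 'yak': sets bits 4 12 -> bits=00001000001010010000
After insert 'cow': sets bits 13 14 -> bits=00001000001011110000
After insert 'rat': sets bits 0 2 -> bits=10101000001011110000
After insert 'fox': sets bits 16 17 -> bits=10101000001011111100
After insert 'jay': sets bits 7 13 -> bits=10101001001011111100

Answer: 10101001001011111100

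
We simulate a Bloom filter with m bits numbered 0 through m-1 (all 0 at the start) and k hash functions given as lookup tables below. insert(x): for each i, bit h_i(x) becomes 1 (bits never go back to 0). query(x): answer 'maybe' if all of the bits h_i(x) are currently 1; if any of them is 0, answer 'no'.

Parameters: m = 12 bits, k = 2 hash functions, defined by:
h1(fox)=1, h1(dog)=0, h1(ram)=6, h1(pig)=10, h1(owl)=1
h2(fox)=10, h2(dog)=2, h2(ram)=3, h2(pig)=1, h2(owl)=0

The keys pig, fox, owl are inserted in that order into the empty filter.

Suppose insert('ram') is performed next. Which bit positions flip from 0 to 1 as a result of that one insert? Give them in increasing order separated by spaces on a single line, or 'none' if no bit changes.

Answer: 3 6

Derivation:
Start: bits=000000000000
After insert 'pig': sets bits 1 10 -> bits=010000000010
After insert 'fox': sets bits 1 10 -> bits=010000000010
After insert 'owl': sets bits 0 1 -> bits=110000000010
insert 'ram' would touch bits 3 6; currently bit3=0, bit6=0
Bits that are 0 among those (would change 0->1): 3 6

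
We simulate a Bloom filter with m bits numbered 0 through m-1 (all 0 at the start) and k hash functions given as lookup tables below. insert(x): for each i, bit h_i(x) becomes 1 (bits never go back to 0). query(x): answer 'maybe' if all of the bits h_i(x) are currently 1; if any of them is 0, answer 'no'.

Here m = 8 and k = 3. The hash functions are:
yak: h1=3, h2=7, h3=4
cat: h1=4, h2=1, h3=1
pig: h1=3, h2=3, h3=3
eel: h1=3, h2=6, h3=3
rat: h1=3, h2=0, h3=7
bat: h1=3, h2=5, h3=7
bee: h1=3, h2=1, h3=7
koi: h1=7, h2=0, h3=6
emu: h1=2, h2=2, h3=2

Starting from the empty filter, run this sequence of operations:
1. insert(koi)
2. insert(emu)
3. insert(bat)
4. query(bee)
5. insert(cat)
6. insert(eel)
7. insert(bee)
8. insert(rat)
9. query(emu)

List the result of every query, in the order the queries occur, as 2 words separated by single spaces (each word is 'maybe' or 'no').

Start: bits=00000000
Op 1: insert koi -> sets bits 0 6 7 -> bits=10000011
Op 2: insert emu -> sets bits 2 -> bits=10100011
Op 3: insert bat -> sets bits 3 5 7 -> bits=10110111
Op 4: query bee -> checks bit1=0, bit3=1, bit7=1 (has a 0) -> no
Op 5: insert cat -> sets bits 1 4 -> bits=11111111
Op 6: insert eel -> sets bits 3 6 -> bits=11111111
Op 7: insert bee -> sets bits 1 3 7 -> bits=11111111
Op 8: insert rat -> sets bits 0 3 7 -> bits=11111111
Op 9: query emu -> checks bit2=1 (all 1) -> maybe
Query results in order: no maybe

Answer: no maybe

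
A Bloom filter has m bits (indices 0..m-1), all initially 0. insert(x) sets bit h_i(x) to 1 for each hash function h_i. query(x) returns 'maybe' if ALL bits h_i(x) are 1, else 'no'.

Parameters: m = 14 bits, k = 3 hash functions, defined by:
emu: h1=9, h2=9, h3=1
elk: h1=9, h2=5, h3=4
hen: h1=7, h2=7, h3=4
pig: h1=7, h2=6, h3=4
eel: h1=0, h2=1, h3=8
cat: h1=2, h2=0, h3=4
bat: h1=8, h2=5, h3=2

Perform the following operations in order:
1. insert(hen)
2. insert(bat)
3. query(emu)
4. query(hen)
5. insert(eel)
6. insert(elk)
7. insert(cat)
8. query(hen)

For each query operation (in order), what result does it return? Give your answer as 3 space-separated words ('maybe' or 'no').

Start: bits=00000000000000
Op 1: insert hen -> sets bits 4 7 -> bits=00001001000000
Op 2: insert bat -> sets bits 2 5 8 -> bits=00101101100000
Op 3: query emu -> checks bit1=0, bit9=0 (has a 0) -> no
Op 4: query hen -> checks bit4=1, bit7=1 (all 1) -> maybe
Op 5: insert eel -> sets bits 0 1 8 -> bits=11101101100000
Op 6: insert elk -> sets bits 4 5 9 -> bits=11101101110000
Op 7: insert cat -> sets bits 0 2 4 -> bits=11101101110000
Op 8: query hen -> checks bit4=1, bit7=1 (all 1) -> maybe
Query results in order: no maybe maybe

Answer: no maybe maybe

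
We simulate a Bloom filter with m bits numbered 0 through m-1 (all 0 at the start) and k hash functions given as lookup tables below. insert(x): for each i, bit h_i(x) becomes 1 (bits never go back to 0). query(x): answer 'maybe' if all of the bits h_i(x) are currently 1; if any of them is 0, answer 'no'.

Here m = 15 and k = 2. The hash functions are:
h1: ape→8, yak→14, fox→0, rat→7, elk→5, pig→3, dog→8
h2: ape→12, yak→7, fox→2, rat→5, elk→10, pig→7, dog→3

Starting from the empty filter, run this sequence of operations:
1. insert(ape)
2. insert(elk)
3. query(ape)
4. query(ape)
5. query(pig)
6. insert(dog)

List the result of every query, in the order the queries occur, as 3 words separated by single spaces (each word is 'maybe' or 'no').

Start: bits=000000000000000
Op 1: insert ape -> sets bits 8 12 -> bits=000000001000100
Op 2: insert elk -> sets bits 5 10 -> bits=000001001010100
Op 3: query ape -> checks bit8=1, bit12=1 (all 1) -> maybe
Op 4: query ape -> checks bit8=1, bit12=1 (all 1) -> maybe
Op 5: query pig -> checks bit3=0, bit7=0 (has a 0) -> no
Op 6: insert dog -> sets bits 3 8 -> bits=000101001010100
Query results in order: maybe maybe no

Answer: maybe maybe no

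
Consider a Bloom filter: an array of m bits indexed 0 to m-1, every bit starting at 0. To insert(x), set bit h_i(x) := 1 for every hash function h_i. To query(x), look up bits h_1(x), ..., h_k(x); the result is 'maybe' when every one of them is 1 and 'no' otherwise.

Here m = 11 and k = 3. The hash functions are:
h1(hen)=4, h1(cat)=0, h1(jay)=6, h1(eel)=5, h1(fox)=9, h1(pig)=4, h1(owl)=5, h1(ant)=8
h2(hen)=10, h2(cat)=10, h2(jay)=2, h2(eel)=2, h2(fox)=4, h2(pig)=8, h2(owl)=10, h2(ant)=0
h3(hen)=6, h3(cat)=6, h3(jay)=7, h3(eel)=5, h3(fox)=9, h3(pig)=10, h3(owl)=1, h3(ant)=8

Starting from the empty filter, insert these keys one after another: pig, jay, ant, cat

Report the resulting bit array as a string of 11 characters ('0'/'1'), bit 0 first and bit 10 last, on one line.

Answer: 10101011101

Derivation:
Start: bits=00000000000
After insert 'pig': sets bits 4 8 10 -> bits=00001000101
After insert 'jay': sets bits 2 6 7 -> bits=00101011101
After insert 'ant': sets bits 0 8 -> bits=10101011101
After insert 'cat': sets bits 0 6 10 -> bits=10101011101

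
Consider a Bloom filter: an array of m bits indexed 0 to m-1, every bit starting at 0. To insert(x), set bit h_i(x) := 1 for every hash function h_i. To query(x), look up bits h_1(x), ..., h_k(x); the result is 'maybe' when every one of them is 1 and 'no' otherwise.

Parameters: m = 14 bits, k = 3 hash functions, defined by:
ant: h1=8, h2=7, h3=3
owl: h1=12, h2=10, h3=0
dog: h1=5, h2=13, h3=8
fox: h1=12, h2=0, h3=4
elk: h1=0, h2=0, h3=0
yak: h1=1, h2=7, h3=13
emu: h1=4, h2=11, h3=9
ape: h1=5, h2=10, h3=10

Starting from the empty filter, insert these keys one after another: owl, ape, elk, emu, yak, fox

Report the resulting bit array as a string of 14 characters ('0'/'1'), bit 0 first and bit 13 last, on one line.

Answer: 11001101011111

Derivation:
Start: bits=00000000000000
After insert 'owl': sets bits 0 10 12 -> bits=10000000001010
After insert 'ape': sets bits 5 10 -> bits=10000100001010
After insert 'elk': sets bits 0 -> bits=10000100001010
After insert 'emu': sets bits 4 9 11 -> bits=10001100011110
After insert 'yak': sets bits 1 7 13 -> bits=11001101011111
After insert 'fox': sets bits 0 4 12 -> bits=11001101011111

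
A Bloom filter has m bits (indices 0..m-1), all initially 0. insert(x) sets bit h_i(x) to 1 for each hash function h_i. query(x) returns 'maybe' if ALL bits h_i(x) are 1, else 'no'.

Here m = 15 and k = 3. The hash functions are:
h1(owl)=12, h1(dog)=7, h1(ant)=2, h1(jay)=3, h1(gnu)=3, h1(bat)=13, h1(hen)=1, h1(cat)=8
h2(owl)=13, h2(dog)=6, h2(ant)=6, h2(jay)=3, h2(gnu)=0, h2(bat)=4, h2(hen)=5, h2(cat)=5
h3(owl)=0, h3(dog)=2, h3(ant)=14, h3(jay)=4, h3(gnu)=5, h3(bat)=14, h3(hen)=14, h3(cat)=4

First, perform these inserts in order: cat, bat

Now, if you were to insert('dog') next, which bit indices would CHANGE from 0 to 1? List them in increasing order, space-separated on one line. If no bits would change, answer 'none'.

Start: bits=000000000000000
After insert 'cat': sets bits 4 5 8 -> bits=000011001000000
After insert 'bat': sets bits 4 13 14 -> bits=000011001000011
insert 'dog' would touch bits 2 6 7; currently bit2=0, bit6=0, bit7=0
Bits that are 0 among those (would change 0->1): 2 6 7

Answer: 2 6 7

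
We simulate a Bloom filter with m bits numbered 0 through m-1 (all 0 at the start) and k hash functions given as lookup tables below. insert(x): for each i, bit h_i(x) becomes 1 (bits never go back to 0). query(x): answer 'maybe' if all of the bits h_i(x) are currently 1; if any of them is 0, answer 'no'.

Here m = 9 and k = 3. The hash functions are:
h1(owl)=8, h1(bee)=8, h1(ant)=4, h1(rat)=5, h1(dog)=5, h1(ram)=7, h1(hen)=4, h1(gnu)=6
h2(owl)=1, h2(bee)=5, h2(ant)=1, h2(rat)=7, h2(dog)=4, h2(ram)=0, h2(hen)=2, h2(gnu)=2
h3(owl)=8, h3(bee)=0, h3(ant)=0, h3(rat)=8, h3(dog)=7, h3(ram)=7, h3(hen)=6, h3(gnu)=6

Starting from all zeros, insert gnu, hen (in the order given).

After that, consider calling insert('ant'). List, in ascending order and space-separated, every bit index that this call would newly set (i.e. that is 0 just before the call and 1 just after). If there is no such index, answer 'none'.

Answer: 0 1

Derivation:
Start: bits=000000000
After insert 'gnu': sets bits 2 6 -> bits=001000100
After insert 'hen': sets bits 2 4 6 -> bits=001010100
insert 'ant' would touch bits 0 1 4; currently bit0=0, bit1=0, bit4=1
Bits that are 0 among those (would change 0->1): 0 1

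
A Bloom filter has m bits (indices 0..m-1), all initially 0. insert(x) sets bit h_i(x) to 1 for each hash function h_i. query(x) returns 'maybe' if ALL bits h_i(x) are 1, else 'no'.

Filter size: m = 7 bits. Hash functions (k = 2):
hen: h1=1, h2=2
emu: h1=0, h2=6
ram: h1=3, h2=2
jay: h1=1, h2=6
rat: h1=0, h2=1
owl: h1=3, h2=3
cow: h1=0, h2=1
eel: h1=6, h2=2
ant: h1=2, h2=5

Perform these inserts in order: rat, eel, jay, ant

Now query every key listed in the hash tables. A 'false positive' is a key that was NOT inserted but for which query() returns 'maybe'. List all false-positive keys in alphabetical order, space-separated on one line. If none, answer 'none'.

Start: bits=0000000
After insert 'rat': sets bits 0 1 -> bits=1100000
After insert 'eel': sets bits 2 6 -> bits=1110001
After insert 'jay': sets bits 1 6 -> bits=1110001
After insert 'ant': sets bits 2 5 -> bits=1110011
Not inserted: cow emu hen owl ram — query each against bits=1110011:
query cow: checks bit0=1, bit1=1 (all 1) -> maybe => FALSE POSITIVE
query emu: checks bit0=1, bit6=1 (all 1) -> maybe => FALSE POSITIVE
query hen: checks bit1=1, bit2=1 (all 1) -> maybe => FALSE POSITIVE
query owl: checks bit3=0 (has a 0) -> no => not a false positive
query ram: checks bit2=1, bit3=0 (has a 0) -> no => not a false positive
False positives (alphabetical): cow emu hen

Answer: cow emu hen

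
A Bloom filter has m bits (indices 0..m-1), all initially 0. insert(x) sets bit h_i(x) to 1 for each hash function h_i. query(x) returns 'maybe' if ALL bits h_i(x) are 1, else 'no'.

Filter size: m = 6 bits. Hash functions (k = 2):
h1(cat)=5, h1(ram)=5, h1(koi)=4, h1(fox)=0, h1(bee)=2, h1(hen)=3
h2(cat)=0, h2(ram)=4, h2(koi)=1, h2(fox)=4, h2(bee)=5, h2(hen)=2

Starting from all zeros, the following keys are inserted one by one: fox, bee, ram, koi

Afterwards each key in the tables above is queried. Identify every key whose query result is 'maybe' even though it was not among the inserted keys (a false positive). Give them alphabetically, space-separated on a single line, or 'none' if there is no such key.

Start: bits=000000
After insert 'fox': sets bits 0 4 -> bits=100010
After insert 'bee': sets bits 2 5 -> bits=101011
After insert 'ram': sets bits 4 5 -> bits=101011
After insert 'koi': sets bits 1 4 -> bits=111011
Not inserted: cat hen — query each against bits=111011:
query cat: checks bit0=1, bit5=1 (all 1) -> maybe => FALSE POSITIVE
query hen: checks bit2=1, bit3=0 (has a 0) -> no => not a false positive
False positives (alphabetical): cat

Answer: cat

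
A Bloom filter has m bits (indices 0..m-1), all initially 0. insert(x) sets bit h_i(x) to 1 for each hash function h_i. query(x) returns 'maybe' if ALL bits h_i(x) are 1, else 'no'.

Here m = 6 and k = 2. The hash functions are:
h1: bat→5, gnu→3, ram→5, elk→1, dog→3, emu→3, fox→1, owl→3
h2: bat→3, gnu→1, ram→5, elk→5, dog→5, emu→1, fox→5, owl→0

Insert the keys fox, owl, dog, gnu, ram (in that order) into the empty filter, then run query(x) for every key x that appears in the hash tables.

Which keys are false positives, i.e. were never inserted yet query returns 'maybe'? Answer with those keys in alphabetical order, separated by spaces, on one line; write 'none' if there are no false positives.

Answer: bat elk emu

Derivation:
Start: bits=000000
After insert 'fox': sets bits 1 5 -> bits=010001
After insert 'owl': sets bits 0 3 -> bits=110101
After insert 'dog': sets bits 3 5 -> bits=110101
After insert 'gnu': sets bits 1 3 -> bits=110101
After insert 'ram': sets bits 5 -> bits=110101
Not inserted: bat elk emu — query each against bits=110101:
query bat: checks bit3=1, bit5=1 (all 1) -> maybe => FALSE POSITIVE
query elk: checks bit1=1, bit5=1 (all 1) -> maybe => FALSE POSITIVE
query emu: checks bit1=1, bit3=1 (all 1) -> maybe => FALSE POSITIVE
False positives (alphabetical): bat elk emu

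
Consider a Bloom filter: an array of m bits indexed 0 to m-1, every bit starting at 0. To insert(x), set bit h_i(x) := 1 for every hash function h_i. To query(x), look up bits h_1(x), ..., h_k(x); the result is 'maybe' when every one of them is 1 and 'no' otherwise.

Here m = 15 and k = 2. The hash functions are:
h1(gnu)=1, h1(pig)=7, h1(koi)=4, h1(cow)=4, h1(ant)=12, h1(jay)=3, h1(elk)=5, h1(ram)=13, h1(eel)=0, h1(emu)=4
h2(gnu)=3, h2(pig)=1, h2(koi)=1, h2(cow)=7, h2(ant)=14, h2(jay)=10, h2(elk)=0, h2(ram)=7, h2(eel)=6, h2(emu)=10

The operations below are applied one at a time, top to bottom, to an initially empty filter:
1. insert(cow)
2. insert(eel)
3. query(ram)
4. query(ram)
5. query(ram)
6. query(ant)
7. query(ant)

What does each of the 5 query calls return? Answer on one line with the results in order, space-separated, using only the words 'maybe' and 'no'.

Answer: no no no no no

Derivation:
Start: bits=000000000000000
Op 1: insert cow -> sets bits 4 7 -> bits=000010010000000
Op 2: insert eel -> sets bits 0 6 -> bits=100010110000000
Op 3: query ram -> checks bit7=1, bit13=0 (has a 0) -> no
Op 4: query ram -> checks bit7=1, bit13=0 (has a 0) -> no
Op 5: query ram -> checks bit7=1, bit13=0 (has a 0) -> no
Op 6: query ant -> checks bit12=0, bit14=0 (has a 0) -> no
Op 7: query ant -> checks bit12=0, bit14=0 (has a 0) -> no
Query results in order: no no no no no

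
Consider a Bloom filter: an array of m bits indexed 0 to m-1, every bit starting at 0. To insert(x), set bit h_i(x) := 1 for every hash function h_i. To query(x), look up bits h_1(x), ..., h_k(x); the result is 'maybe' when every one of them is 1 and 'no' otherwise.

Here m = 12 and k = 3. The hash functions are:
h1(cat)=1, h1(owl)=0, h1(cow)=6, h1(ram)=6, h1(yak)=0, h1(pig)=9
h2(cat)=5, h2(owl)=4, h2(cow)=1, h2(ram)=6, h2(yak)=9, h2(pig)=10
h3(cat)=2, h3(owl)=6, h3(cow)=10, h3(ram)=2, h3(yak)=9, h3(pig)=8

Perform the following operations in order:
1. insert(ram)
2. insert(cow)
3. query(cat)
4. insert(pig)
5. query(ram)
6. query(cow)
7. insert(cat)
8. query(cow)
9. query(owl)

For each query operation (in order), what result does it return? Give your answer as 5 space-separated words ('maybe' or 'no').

Answer: no maybe maybe maybe no

Derivation:
Start: bits=000000000000
Op 1: insert ram -> sets bits 2 6 -> bits=001000100000
Op 2: insert cow -> sets bits 1 6 10 -> bits=011000100010
Op 3: query cat -> checks bit1=1, bit2=1, bit5=0 (has a 0) -> no
Op 4: insert pig -> sets bits 8 9 10 -> bits=011000101110
Op 5: query ram -> checks bit2=1, bit6=1 (all 1) -> maybe
Op 6: query cow -> checks bit1=1, bit6=1, bit10=1 (all 1) -> maybe
Op 7: insert cat -> sets bits 1 2 5 -> bits=011001101110
Op 8: query cow -> checks bit1=1, bit6=1, bit10=1 (all 1) -> maybe
Op 9: query owl -> checks bit0=0, bit4=0, bit6=1 (has a 0) -> no
Query results in order: no maybe maybe maybe no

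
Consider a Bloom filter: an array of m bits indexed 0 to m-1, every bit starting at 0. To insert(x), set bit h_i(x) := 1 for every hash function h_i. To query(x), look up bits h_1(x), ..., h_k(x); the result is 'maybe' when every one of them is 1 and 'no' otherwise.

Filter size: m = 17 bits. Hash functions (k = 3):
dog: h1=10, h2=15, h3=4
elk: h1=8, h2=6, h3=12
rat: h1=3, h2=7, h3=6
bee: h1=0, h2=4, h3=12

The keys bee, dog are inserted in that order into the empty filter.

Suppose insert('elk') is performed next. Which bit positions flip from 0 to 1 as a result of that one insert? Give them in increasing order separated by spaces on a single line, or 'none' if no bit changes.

Start: bits=00000000000000000
After insert 'bee': sets bits 0 4 12 -> bits=10001000000010000
After insert 'dog': sets bits 4 10 15 -> bits=10001000001010010
insert 'elk' would touch bits 6 8 12; currently bit6=0, bit8=0, bit12=1
Bits that are 0 among those (would change 0->1): 6 8

Answer: 6 8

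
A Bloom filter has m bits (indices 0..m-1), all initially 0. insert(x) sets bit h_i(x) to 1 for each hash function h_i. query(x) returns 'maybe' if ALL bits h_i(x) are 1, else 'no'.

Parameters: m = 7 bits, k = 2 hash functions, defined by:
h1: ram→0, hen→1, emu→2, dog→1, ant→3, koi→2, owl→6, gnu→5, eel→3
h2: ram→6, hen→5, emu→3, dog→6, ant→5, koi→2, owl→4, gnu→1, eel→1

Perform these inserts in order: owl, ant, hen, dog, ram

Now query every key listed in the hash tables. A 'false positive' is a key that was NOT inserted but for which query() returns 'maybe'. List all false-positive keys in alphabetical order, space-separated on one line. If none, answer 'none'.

Answer: eel gnu

Derivation:
Start: bits=0000000
After insert 'owl': sets bits 4 6 -> bits=0000101
After insert 'ant': sets bits 3 5 -> bits=0001111
After insert 'hen': sets bits 1 5 -> bits=0101111
After insert 'dog': sets bits 1 6 -> bits=0101111
After insert 'ram': sets bits 0 6 -> bits=1101111
Not inserted: eel emu gnu koi — query each against bits=1101111:
query eel: checks bit1=1, bit3=1 (all 1) -> maybe => FALSE POSITIVE
query emu: checks bit2=0, bit3=1 (has a 0) -> no => not a false positive
query gnu: checks bit1=1, bit5=1 (all 1) -> maybe => FALSE POSITIVE
query koi: checks bit2=0 (has a 0) -> no => not a false positive
False positives (alphabetical): eel gnu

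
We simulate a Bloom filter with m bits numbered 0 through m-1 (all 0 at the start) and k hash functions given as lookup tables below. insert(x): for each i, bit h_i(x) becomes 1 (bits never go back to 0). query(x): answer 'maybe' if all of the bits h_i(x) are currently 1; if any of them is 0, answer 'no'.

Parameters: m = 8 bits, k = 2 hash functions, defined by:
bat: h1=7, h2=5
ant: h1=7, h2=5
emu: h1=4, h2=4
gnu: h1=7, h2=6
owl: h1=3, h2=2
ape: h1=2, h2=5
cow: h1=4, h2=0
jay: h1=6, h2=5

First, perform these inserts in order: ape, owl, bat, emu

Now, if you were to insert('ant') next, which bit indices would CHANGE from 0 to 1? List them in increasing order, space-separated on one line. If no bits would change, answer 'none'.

Start: bits=00000000
After insert 'ape': sets bits 2 5 -> bits=00100100
After insert 'owl': sets bits 2 3 -> bits=00110100
After insert 'bat': sets bits 5 7 -> bits=00110101
After insert 'emu': sets bits 4 -> bits=00111101
insert 'ant' would touch bits 5 7; currently bit5=1, bit7=1
Bits that are 0 among those (would change 0->1): none

Answer: none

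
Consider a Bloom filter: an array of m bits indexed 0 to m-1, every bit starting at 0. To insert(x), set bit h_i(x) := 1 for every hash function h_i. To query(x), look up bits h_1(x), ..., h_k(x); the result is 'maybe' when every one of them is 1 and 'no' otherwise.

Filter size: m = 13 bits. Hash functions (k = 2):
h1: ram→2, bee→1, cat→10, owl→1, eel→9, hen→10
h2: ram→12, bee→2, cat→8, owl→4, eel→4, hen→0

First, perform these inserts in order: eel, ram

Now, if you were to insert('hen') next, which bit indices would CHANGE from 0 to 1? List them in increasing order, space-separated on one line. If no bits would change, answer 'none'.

Start: bits=0000000000000
After insert 'eel': sets bits 4 9 -> bits=0000100001000
After insert 'ram': sets bits 2 12 -> bits=0010100001001
insert 'hen' would touch bits 0 10; currently bit0=0, bit10=0
Bits that are 0 among those (would change 0->1): 0 10

Answer: 0 10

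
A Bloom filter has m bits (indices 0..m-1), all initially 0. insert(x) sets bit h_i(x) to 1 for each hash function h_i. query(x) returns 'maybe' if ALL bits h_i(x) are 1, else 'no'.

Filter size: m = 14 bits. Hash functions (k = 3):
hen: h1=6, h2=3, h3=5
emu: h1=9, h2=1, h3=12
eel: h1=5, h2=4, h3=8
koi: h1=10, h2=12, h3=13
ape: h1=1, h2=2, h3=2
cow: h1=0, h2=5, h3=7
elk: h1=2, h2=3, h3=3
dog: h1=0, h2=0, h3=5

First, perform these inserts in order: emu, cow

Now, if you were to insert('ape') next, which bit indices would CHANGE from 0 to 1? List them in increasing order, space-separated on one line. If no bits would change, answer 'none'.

Answer: 2

Derivation:
Start: bits=00000000000000
After insert 'emu': sets bits 1 9 12 -> bits=01000000010010
After insert 'cow': sets bits 0 5 7 -> bits=11000101010010
insert 'ape' would touch bits 1 2; currently bit1=1, bit2=0
Bits that are 0 among those (would change 0->1): 2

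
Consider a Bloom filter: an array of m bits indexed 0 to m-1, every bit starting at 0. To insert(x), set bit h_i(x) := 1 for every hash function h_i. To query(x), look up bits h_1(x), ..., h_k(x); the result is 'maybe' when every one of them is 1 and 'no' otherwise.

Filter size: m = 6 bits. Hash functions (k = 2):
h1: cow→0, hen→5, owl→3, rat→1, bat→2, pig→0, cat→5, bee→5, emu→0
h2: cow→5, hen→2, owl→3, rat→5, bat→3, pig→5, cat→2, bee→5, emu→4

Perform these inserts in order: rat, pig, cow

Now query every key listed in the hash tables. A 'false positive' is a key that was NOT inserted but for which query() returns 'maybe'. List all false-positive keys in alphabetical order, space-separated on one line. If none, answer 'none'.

Answer: bee

Derivation:
Start: bits=000000
After insert 'rat': sets bits 1 5 -> bits=010001
After insert 'pig': sets bits 0 5 -> bits=110001
After insert 'cow': sets bits 0 5 -> bits=110001
Not inserted: bat bee cat emu hen owl — query each against bits=110001:
query bat: checks bit2=0, bit3=0 (has a 0) -> no => not a false positive
query bee: checks bit5=1 (all 1) -> maybe => FALSE POSITIVE
query cat: checks bit2=0, bit5=1 (has a 0) -> no => not a false positive
query emu: checks bit0=1, bit4=0 (has a 0) -> no => not a false positive
query hen: checks bit2=0, bit5=1 (has a 0) -> no => not a false positive
query owl: checks bit3=0 (has a 0) -> no => not a false positive
False positives (alphabetical): bee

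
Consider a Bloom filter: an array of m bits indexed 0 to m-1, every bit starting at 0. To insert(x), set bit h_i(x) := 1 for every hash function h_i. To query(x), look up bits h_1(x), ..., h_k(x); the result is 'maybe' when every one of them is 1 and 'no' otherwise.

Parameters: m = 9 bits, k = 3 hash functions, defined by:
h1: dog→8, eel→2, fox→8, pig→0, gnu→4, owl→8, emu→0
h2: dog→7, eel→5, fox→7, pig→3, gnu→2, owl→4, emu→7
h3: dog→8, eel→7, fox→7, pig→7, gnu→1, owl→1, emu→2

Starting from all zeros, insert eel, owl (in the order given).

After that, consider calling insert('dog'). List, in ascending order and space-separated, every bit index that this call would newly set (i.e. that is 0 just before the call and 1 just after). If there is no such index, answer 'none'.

Answer: none

Derivation:
Start: bits=000000000
After insert 'eel': sets bits 2 5 7 -> bits=001001010
After insert 'owl': sets bits 1 4 8 -> bits=011011011
insert 'dog' would touch bits 7 8; currently bit7=1, bit8=1
Bits that are 0 among those (would change 0->1): none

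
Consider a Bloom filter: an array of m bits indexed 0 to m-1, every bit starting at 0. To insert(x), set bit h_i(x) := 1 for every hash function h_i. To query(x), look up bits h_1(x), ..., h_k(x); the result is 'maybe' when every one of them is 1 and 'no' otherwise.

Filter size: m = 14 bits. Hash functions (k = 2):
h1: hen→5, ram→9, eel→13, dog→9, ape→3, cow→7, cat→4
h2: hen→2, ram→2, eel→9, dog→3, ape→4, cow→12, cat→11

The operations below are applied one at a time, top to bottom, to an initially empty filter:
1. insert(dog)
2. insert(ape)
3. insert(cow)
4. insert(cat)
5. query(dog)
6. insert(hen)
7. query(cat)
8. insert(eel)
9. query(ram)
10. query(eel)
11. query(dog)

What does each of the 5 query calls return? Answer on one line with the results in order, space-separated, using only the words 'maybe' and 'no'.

Start: bits=00000000000000
Op 1: insert dog -> sets bits 3 9 -> bits=00010000010000
Op 2: insert ape -> sets bits 3 4 -> bits=00011000010000
Op 3: insert cow -> sets bits 7 12 -> bits=00011001010010
Op 4: insert cat -> sets bits 4 11 -> bits=00011001010110
Op 5: query dog -> checks bit3=1, bit9=1 (all 1) -> maybe
Op 6: insert hen -> sets bits 2 5 -> bits=00111101010110
Op 7: query cat -> checks bit4=1, bit11=1 (all 1) -> maybe
Op 8: insert eel -> sets bits 9 13 -> bits=00111101010111
Op 9: query ram -> checks bit2=1, bit9=1 (all 1) -> maybe
Op 10: query eel -> checks bit9=1, bit13=1 (all 1) -> maybe
Op 11: query dog -> checks bit3=1, bit9=1 (all 1) -> maybe
Query results in order: maybe maybe maybe maybe maybe

Answer: maybe maybe maybe maybe maybe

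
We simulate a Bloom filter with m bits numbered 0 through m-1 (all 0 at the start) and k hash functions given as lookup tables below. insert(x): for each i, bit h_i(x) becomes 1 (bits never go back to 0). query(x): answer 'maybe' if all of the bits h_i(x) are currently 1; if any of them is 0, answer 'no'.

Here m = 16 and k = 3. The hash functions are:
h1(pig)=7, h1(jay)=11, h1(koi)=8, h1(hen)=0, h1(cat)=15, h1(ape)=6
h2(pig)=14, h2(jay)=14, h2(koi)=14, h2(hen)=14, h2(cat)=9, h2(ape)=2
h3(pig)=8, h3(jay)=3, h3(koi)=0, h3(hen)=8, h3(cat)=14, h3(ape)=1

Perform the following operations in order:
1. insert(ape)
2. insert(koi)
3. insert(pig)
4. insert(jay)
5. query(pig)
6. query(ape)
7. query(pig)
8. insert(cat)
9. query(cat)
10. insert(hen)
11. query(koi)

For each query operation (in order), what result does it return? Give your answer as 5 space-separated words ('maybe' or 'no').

Answer: maybe maybe maybe maybe maybe

Derivation:
Start: bits=0000000000000000
Op 1: insert ape -> sets bits 1 2 6 -> bits=0110001000000000
Op 2: insert koi -> sets bits 0 8 14 -> bits=1110001010000010
Op 3: insert pig -> sets bits 7 8 14 -> bits=1110001110000010
Op 4: insert jay -> sets bits 3 11 14 -> bits=1111001110010010
Op 5: query pig -> checks bit7=1, bit8=1, bit14=1 (all 1) -> maybe
Op 6: query ape -> checks bit1=1, bit2=1, bit6=1 (all 1) -> maybe
Op 7: query pig -> checks bit7=1, bit8=1, bit14=1 (all 1) -> maybe
Op 8: insert cat -> sets bits 9 14 15 -> bits=1111001111010011
Op 9: query cat -> checks bit9=1, bit14=1, bit15=1 (all 1) -> maybe
Op 10: insert hen -> sets bits 0 8 14 -> bits=1111001111010011
Op 11: query koi -> checks bit0=1, bit8=1, bit14=1 (all 1) -> maybe
Query results in order: maybe maybe maybe maybe maybe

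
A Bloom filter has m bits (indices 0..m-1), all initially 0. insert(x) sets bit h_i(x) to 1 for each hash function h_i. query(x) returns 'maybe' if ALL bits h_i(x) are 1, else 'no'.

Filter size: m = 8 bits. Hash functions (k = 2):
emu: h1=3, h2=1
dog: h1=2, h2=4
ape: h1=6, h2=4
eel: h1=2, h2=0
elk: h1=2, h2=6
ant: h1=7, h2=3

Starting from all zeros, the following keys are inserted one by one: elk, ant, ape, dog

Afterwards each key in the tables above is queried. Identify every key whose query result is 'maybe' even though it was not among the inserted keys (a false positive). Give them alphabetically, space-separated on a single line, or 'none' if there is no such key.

Answer: none

Derivation:
Start: bits=00000000
After insert 'elk': sets bits 2 6 -> bits=00100010
After insert 'ant': sets bits 3 7 -> bits=00110011
After insert 'ape': sets bits 4 6 -> bits=00111011
After insert 'dog': sets bits 2 4 -> bits=00111011
Not inserted: eel emu — query each against bits=00111011:
query eel: checks bit0=0, bit2=1 (has a 0) -> no => not a false positive
query emu: checks bit1=0, bit3=1 (has a 0) -> no => not a false positive
False positives (alphabetical): none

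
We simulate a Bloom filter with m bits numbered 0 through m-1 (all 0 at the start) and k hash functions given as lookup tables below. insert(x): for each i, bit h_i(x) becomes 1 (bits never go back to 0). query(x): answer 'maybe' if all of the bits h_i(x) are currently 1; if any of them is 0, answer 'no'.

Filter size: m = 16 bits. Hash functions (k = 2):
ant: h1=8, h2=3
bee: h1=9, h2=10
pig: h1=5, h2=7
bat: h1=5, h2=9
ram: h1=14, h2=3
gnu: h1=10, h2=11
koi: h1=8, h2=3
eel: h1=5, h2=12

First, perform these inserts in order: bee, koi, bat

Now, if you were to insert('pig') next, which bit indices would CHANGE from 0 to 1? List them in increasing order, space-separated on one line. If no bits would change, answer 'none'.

Answer: 7

Derivation:
Start: bits=0000000000000000
After insert 'bee': sets bits 9 10 -> bits=0000000001100000
After insert 'koi': sets bits 3 8 -> bits=0001000011100000
After insert 'bat': sets bits 5 9 -> bits=0001010011100000
insert 'pig' would touch bits 5 7; currently bit5=1, bit7=0
Bits that are 0 among those (would change 0->1): 7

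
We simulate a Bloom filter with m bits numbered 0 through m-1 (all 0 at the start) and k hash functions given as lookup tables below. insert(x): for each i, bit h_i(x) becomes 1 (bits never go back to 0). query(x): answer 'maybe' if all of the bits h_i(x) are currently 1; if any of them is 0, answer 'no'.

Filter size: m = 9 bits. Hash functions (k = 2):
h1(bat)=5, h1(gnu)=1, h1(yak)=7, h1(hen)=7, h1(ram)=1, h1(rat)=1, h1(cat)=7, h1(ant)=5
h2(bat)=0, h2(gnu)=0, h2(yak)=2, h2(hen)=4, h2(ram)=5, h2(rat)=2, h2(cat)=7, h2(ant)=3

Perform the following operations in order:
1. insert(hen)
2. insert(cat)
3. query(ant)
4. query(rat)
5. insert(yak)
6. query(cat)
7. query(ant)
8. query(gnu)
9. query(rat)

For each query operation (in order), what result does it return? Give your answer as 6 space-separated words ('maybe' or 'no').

Answer: no no maybe no no no

Derivation:
Start: bits=000000000
Op 1: insert hen -> sets bits 4 7 -> bits=000010010
Op 2: insert cat -> sets bits 7 -> bits=000010010
Op 3: query ant -> checks bit3=0, bit5=0 (has a 0) -> no
Op 4: query rat -> checks bit1=0, bit2=0 (has a 0) -> no
Op 5: insert yak -> sets bits 2 7 -> bits=001010010
Op 6: query cat -> checks bit7=1 (all 1) -> maybe
Op 7: query ant -> checks bit3=0, bit5=0 (has a 0) -> no
Op 8: query gnu -> checks bit0=0, bit1=0 (has a 0) -> no
Op 9: query rat -> checks bit1=0, bit2=1 (has a 0) -> no
Query results in order: no no maybe no no no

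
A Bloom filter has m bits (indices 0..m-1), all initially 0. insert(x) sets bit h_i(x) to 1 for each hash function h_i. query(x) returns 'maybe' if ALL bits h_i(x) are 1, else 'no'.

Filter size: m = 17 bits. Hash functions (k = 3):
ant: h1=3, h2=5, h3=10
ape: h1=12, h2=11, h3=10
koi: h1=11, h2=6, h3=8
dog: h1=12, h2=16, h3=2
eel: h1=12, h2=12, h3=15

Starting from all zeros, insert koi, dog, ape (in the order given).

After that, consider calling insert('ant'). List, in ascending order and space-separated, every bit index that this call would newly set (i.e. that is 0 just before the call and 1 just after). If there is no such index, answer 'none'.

Start: bits=00000000000000000
After insert 'koi': sets bits 6 8 11 -> bits=00000010100100000
After insert 'dog': sets bits 2 12 16 -> bits=00100010100110001
After insert 'ape': sets bits 10 11 12 -> bits=00100010101110001
insert 'ant' would touch bits 3 5 10; currently bit3=0, bit5=0, bit10=1
Bits that are 0 among those (would change 0->1): 3 5

Answer: 3 5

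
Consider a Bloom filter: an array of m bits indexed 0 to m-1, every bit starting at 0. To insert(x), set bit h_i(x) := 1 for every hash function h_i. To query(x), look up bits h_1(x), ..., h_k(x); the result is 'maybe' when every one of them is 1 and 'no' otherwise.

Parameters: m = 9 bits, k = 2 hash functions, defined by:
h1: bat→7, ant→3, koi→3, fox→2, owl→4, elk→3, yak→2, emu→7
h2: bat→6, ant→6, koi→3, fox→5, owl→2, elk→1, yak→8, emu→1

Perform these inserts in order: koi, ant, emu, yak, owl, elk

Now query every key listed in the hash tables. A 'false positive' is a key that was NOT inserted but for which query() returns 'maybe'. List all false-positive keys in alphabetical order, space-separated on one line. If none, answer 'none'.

Answer: bat

Derivation:
Start: bits=000000000
After insert 'koi': sets bits 3 -> bits=000100000
After insert 'ant': sets bits 3 6 -> bits=000100100
After insert 'emu': sets bits 1 7 -> bits=010100110
After insert 'yak': sets bits 2 8 -> bits=011100111
After insert 'owl': sets bits 2 4 -> bits=011110111
After insert 'elk': sets bits 1 3 -> bits=011110111
Not inserted: bat fox — query each against bits=011110111:
query bat: checks bit6=1, bit7=1 (all 1) -> maybe => FALSE POSITIVE
query fox: checks bit2=1, bit5=0 (has a 0) -> no => not a false positive
False positives (alphabetical): bat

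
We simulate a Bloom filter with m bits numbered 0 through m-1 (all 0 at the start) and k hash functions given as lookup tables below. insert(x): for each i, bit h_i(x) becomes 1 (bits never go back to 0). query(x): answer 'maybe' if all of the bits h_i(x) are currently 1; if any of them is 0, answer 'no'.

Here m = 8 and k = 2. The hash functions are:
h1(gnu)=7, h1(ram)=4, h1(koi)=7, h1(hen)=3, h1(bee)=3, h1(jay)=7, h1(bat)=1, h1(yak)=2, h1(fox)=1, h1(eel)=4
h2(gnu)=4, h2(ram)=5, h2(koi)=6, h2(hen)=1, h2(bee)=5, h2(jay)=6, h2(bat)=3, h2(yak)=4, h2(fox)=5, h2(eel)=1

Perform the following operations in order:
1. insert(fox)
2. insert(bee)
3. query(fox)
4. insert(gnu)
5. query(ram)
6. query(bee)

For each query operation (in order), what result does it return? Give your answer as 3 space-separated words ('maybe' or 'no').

Start: bits=00000000
Op 1: insert fox -> sets bits 1 5 -> bits=01000100
Op 2: insert bee -> sets bits 3 5 -> bits=01010100
Op 3: query fox -> checks bit1=1, bit5=1 (all 1) -> maybe
Op 4: insert gnu -> sets bits 4 7 -> bits=01011101
Op 5: query ram -> checks bit4=1, bit5=1 (all 1) -> maybe
Op 6: query bee -> checks bit3=1, bit5=1 (all 1) -> maybe
Query results in order: maybe maybe maybe

Answer: maybe maybe maybe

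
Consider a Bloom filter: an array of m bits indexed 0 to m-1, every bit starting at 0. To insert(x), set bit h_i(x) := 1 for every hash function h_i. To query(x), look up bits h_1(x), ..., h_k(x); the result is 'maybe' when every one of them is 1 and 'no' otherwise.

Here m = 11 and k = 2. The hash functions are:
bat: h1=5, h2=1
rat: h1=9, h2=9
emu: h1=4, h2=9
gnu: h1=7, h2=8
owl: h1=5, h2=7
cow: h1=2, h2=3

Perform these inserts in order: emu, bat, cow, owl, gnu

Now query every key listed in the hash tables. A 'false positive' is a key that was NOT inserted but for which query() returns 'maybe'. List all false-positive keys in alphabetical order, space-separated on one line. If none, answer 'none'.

Answer: rat

Derivation:
Start: bits=00000000000
After insert 'emu': sets bits 4 9 -> bits=00001000010
After insert 'bat': sets bits 1 5 -> bits=01001100010
After insert 'cow': sets bits 2 3 -> bits=01111100010
After insert 'owl': sets bits 5 7 -> bits=01111101010
After insert 'gnu': sets bits 7 8 -> bits=01111101110
Not inserted: rat — query each against bits=01111101110:
query rat: checks bit9=1 (all 1) -> maybe => FALSE POSITIVE
False positives (alphabetical): rat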